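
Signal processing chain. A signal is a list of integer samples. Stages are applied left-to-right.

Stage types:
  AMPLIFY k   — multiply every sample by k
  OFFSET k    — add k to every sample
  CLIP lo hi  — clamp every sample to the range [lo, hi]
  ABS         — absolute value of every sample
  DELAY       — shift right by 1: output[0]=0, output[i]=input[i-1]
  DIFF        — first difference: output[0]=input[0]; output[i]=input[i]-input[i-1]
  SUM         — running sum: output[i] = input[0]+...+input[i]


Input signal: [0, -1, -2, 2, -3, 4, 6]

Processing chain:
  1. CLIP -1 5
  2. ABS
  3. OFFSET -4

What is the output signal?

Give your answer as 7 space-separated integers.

Answer: -4 -3 -3 -2 -3 0 1

Derivation:
Input: [0, -1, -2, 2, -3, 4, 6]
Stage 1 (CLIP -1 5): clip(0,-1,5)=0, clip(-1,-1,5)=-1, clip(-2,-1,5)=-1, clip(2,-1,5)=2, clip(-3,-1,5)=-1, clip(4,-1,5)=4, clip(6,-1,5)=5 -> [0, -1, -1, 2, -1, 4, 5]
Stage 2 (ABS): |0|=0, |-1|=1, |-1|=1, |2|=2, |-1|=1, |4|=4, |5|=5 -> [0, 1, 1, 2, 1, 4, 5]
Stage 3 (OFFSET -4): 0+-4=-4, 1+-4=-3, 1+-4=-3, 2+-4=-2, 1+-4=-3, 4+-4=0, 5+-4=1 -> [-4, -3, -3, -2, -3, 0, 1]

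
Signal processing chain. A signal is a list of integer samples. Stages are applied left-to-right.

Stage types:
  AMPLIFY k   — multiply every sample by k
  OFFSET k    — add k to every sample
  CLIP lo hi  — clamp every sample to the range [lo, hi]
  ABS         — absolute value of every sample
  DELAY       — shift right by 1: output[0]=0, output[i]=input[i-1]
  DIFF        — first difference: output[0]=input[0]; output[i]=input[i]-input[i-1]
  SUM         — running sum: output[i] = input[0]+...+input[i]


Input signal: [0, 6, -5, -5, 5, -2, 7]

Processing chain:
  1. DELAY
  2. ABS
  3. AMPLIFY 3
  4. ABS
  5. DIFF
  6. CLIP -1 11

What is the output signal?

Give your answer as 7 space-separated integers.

Input: [0, 6, -5, -5, 5, -2, 7]
Stage 1 (DELAY): [0, 0, 6, -5, -5, 5, -2] = [0, 0, 6, -5, -5, 5, -2] -> [0, 0, 6, -5, -5, 5, -2]
Stage 2 (ABS): |0|=0, |0|=0, |6|=6, |-5|=5, |-5|=5, |5|=5, |-2|=2 -> [0, 0, 6, 5, 5, 5, 2]
Stage 3 (AMPLIFY 3): 0*3=0, 0*3=0, 6*3=18, 5*3=15, 5*3=15, 5*3=15, 2*3=6 -> [0, 0, 18, 15, 15, 15, 6]
Stage 4 (ABS): |0|=0, |0|=0, |18|=18, |15|=15, |15|=15, |15|=15, |6|=6 -> [0, 0, 18, 15, 15, 15, 6]
Stage 5 (DIFF): s[0]=0, 0-0=0, 18-0=18, 15-18=-3, 15-15=0, 15-15=0, 6-15=-9 -> [0, 0, 18, -3, 0, 0, -9]
Stage 6 (CLIP -1 11): clip(0,-1,11)=0, clip(0,-1,11)=0, clip(18,-1,11)=11, clip(-3,-1,11)=-1, clip(0,-1,11)=0, clip(0,-1,11)=0, clip(-9,-1,11)=-1 -> [0, 0, 11, -1, 0, 0, -1]

Answer: 0 0 11 -1 0 0 -1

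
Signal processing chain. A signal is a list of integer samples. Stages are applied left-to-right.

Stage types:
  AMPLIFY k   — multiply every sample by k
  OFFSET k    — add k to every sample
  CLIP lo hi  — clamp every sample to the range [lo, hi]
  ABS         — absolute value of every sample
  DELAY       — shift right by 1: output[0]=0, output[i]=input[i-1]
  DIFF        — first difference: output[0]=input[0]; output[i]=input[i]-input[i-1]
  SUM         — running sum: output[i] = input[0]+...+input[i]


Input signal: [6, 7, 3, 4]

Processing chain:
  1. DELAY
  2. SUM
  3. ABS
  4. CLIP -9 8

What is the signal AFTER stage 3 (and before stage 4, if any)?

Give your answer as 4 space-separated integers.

Answer: 0 6 13 16

Derivation:
Input: [6, 7, 3, 4]
Stage 1 (DELAY): [0, 6, 7, 3] = [0, 6, 7, 3] -> [0, 6, 7, 3]
Stage 2 (SUM): sum[0..0]=0, sum[0..1]=6, sum[0..2]=13, sum[0..3]=16 -> [0, 6, 13, 16]
Stage 3 (ABS): |0|=0, |6|=6, |13|=13, |16|=16 -> [0, 6, 13, 16]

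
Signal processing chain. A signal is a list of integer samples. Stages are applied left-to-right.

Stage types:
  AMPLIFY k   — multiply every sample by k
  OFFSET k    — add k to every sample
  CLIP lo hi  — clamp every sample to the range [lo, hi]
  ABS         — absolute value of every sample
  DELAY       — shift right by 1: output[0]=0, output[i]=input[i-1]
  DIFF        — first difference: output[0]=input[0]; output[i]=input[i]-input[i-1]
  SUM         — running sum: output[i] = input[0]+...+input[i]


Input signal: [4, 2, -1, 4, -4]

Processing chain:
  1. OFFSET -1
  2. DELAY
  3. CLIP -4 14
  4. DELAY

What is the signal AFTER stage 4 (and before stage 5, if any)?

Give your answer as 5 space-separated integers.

Answer: 0 0 3 1 -2

Derivation:
Input: [4, 2, -1, 4, -4]
Stage 1 (OFFSET -1): 4+-1=3, 2+-1=1, -1+-1=-2, 4+-1=3, -4+-1=-5 -> [3, 1, -2, 3, -5]
Stage 2 (DELAY): [0, 3, 1, -2, 3] = [0, 3, 1, -2, 3] -> [0, 3, 1, -2, 3]
Stage 3 (CLIP -4 14): clip(0,-4,14)=0, clip(3,-4,14)=3, clip(1,-4,14)=1, clip(-2,-4,14)=-2, clip(3,-4,14)=3 -> [0, 3, 1, -2, 3]
Stage 4 (DELAY): [0, 0, 3, 1, -2] = [0, 0, 3, 1, -2] -> [0, 0, 3, 1, -2]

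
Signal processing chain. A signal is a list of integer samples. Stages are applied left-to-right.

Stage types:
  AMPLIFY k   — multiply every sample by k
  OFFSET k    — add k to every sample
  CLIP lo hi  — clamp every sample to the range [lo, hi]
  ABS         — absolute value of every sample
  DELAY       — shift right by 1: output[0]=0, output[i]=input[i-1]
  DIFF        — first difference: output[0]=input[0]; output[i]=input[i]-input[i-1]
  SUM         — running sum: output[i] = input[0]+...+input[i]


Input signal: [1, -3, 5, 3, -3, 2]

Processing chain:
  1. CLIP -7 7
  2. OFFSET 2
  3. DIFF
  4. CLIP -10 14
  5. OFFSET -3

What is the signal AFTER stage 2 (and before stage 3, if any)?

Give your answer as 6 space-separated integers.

Answer: 3 -1 7 5 -1 4

Derivation:
Input: [1, -3, 5, 3, -3, 2]
Stage 1 (CLIP -7 7): clip(1,-7,7)=1, clip(-3,-7,7)=-3, clip(5,-7,7)=5, clip(3,-7,7)=3, clip(-3,-7,7)=-3, clip(2,-7,7)=2 -> [1, -3, 5, 3, -3, 2]
Stage 2 (OFFSET 2): 1+2=3, -3+2=-1, 5+2=7, 3+2=5, -3+2=-1, 2+2=4 -> [3, -1, 7, 5, -1, 4]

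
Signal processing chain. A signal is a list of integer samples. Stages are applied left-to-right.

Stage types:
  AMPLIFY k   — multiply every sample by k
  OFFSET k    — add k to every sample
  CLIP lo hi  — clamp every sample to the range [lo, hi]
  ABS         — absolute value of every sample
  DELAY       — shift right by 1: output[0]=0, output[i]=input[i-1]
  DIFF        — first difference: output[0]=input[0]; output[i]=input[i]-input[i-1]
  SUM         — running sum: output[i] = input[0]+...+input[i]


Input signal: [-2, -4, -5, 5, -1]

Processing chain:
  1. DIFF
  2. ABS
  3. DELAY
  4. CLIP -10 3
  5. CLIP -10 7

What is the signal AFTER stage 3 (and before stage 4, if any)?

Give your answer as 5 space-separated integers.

Answer: 0 2 2 1 10

Derivation:
Input: [-2, -4, -5, 5, -1]
Stage 1 (DIFF): s[0]=-2, -4--2=-2, -5--4=-1, 5--5=10, -1-5=-6 -> [-2, -2, -1, 10, -6]
Stage 2 (ABS): |-2|=2, |-2|=2, |-1|=1, |10|=10, |-6|=6 -> [2, 2, 1, 10, 6]
Stage 3 (DELAY): [0, 2, 2, 1, 10] = [0, 2, 2, 1, 10] -> [0, 2, 2, 1, 10]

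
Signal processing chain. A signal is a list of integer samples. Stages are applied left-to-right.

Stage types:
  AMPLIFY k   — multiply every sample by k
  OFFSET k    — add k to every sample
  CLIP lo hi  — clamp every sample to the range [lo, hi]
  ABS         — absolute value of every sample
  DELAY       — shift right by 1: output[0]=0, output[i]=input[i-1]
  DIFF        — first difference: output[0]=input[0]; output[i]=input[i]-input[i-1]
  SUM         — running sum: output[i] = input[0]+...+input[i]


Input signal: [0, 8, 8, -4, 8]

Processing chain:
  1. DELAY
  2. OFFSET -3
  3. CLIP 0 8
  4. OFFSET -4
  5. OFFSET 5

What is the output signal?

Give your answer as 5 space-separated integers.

Input: [0, 8, 8, -4, 8]
Stage 1 (DELAY): [0, 0, 8, 8, -4] = [0, 0, 8, 8, -4] -> [0, 0, 8, 8, -4]
Stage 2 (OFFSET -3): 0+-3=-3, 0+-3=-3, 8+-3=5, 8+-3=5, -4+-3=-7 -> [-3, -3, 5, 5, -7]
Stage 3 (CLIP 0 8): clip(-3,0,8)=0, clip(-3,0,8)=0, clip(5,0,8)=5, clip(5,0,8)=5, clip(-7,0,8)=0 -> [0, 0, 5, 5, 0]
Stage 4 (OFFSET -4): 0+-4=-4, 0+-4=-4, 5+-4=1, 5+-4=1, 0+-4=-4 -> [-4, -4, 1, 1, -4]
Stage 5 (OFFSET 5): -4+5=1, -4+5=1, 1+5=6, 1+5=6, -4+5=1 -> [1, 1, 6, 6, 1]

Answer: 1 1 6 6 1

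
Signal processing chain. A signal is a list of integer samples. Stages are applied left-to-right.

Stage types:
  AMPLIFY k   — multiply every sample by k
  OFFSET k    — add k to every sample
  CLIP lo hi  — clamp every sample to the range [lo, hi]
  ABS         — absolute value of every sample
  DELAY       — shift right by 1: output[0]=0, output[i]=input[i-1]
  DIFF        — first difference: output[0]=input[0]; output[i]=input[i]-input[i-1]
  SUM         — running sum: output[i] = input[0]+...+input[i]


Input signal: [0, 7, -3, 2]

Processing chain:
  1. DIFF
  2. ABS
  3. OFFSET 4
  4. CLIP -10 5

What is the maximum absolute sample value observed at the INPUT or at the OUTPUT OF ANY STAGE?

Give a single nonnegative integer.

Answer: 14

Derivation:
Input: [0, 7, -3, 2] (max |s|=7)
Stage 1 (DIFF): s[0]=0, 7-0=7, -3-7=-10, 2--3=5 -> [0, 7, -10, 5] (max |s|=10)
Stage 2 (ABS): |0|=0, |7|=7, |-10|=10, |5|=5 -> [0, 7, 10, 5] (max |s|=10)
Stage 3 (OFFSET 4): 0+4=4, 7+4=11, 10+4=14, 5+4=9 -> [4, 11, 14, 9] (max |s|=14)
Stage 4 (CLIP -10 5): clip(4,-10,5)=4, clip(11,-10,5)=5, clip(14,-10,5)=5, clip(9,-10,5)=5 -> [4, 5, 5, 5] (max |s|=5)
Overall max amplitude: 14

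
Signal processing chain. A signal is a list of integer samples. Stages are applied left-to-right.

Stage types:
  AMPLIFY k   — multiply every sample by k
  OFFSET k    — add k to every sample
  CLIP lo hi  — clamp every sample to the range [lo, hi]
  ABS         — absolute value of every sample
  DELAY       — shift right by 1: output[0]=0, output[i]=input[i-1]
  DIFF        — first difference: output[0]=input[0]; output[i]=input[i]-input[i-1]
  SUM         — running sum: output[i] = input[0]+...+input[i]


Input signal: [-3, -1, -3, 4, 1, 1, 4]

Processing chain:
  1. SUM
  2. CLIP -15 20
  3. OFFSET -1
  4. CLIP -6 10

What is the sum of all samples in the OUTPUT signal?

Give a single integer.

Input: [-3, -1, -3, 4, 1, 1, 4]
Stage 1 (SUM): sum[0..0]=-3, sum[0..1]=-4, sum[0..2]=-7, sum[0..3]=-3, sum[0..4]=-2, sum[0..5]=-1, sum[0..6]=3 -> [-3, -4, -7, -3, -2, -1, 3]
Stage 2 (CLIP -15 20): clip(-3,-15,20)=-3, clip(-4,-15,20)=-4, clip(-7,-15,20)=-7, clip(-3,-15,20)=-3, clip(-2,-15,20)=-2, clip(-1,-15,20)=-1, clip(3,-15,20)=3 -> [-3, -4, -7, -3, -2, -1, 3]
Stage 3 (OFFSET -1): -3+-1=-4, -4+-1=-5, -7+-1=-8, -3+-1=-4, -2+-1=-3, -1+-1=-2, 3+-1=2 -> [-4, -5, -8, -4, -3, -2, 2]
Stage 4 (CLIP -6 10): clip(-4,-6,10)=-4, clip(-5,-6,10)=-5, clip(-8,-6,10)=-6, clip(-4,-6,10)=-4, clip(-3,-6,10)=-3, clip(-2,-6,10)=-2, clip(2,-6,10)=2 -> [-4, -5, -6, -4, -3, -2, 2]
Output sum: -22

Answer: -22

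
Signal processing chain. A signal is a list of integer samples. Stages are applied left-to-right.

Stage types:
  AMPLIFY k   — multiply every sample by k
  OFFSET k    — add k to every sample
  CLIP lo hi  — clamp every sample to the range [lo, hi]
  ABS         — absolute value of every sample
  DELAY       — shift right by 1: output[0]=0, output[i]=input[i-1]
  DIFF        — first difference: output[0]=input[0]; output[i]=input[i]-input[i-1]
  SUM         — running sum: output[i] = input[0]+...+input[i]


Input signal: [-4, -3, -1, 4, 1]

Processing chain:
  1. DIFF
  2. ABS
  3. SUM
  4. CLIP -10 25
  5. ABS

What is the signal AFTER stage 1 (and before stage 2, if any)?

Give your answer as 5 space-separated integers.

Input: [-4, -3, -1, 4, 1]
Stage 1 (DIFF): s[0]=-4, -3--4=1, -1--3=2, 4--1=5, 1-4=-3 -> [-4, 1, 2, 5, -3]

Answer: -4 1 2 5 -3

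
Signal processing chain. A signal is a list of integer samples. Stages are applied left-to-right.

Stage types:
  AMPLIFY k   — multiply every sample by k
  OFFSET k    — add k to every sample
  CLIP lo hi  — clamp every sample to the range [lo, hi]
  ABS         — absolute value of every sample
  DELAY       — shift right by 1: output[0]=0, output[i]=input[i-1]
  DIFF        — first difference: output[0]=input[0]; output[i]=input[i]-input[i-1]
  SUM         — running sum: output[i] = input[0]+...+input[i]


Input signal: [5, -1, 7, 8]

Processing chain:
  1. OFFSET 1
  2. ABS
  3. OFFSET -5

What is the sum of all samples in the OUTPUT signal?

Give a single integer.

Answer: 3

Derivation:
Input: [5, -1, 7, 8]
Stage 1 (OFFSET 1): 5+1=6, -1+1=0, 7+1=8, 8+1=9 -> [6, 0, 8, 9]
Stage 2 (ABS): |6|=6, |0|=0, |8|=8, |9|=9 -> [6, 0, 8, 9]
Stage 3 (OFFSET -5): 6+-5=1, 0+-5=-5, 8+-5=3, 9+-5=4 -> [1, -5, 3, 4]
Output sum: 3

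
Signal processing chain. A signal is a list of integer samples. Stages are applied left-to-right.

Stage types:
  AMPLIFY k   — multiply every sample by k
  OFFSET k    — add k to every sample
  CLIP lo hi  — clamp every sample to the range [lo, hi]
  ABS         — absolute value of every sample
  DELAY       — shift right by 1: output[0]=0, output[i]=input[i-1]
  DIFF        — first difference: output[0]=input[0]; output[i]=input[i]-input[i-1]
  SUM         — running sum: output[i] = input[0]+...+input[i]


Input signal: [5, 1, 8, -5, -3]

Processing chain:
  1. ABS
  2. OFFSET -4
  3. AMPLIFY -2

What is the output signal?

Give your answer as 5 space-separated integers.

Answer: -2 6 -8 -2 2

Derivation:
Input: [5, 1, 8, -5, -3]
Stage 1 (ABS): |5|=5, |1|=1, |8|=8, |-5|=5, |-3|=3 -> [5, 1, 8, 5, 3]
Stage 2 (OFFSET -4): 5+-4=1, 1+-4=-3, 8+-4=4, 5+-4=1, 3+-4=-1 -> [1, -3, 4, 1, -1]
Stage 3 (AMPLIFY -2): 1*-2=-2, -3*-2=6, 4*-2=-8, 1*-2=-2, -1*-2=2 -> [-2, 6, -8, -2, 2]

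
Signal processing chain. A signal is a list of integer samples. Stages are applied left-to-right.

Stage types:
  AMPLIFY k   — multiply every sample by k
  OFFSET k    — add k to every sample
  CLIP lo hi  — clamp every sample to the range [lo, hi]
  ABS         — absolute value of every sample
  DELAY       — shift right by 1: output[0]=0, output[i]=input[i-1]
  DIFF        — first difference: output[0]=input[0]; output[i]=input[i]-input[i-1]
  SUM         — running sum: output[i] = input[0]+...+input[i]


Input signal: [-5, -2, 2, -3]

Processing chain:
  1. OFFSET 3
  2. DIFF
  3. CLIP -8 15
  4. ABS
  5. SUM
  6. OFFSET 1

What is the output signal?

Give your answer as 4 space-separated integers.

Answer: 3 6 10 15

Derivation:
Input: [-5, -2, 2, -3]
Stage 1 (OFFSET 3): -5+3=-2, -2+3=1, 2+3=5, -3+3=0 -> [-2, 1, 5, 0]
Stage 2 (DIFF): s[0]=-2, 1--2=3, 5-1=4, 0-5=-5 -> [-2, 3, 4, -5]
Stage 3 (CLIP -8 15): clip(-2,-8,15)=-2, clip(3,-8,15)=3, clip(4,-8,15)=4, clip(-5,-8,15)=-5 -> [-2, 3, 4, -5]
Stage 4 (ABS): |-2|=2, |3|=3, |4|=4, |-5|=5 -> [2, 3, 4, 5]
Stage 5 (SUM): sum[0..0]=2, sum[0..1]=5, sum[0..2]=9, sum[0..3]=14 -> [2, 5, 9, 14]
Stage 6 (OFFSET 1): 2+1=3, 5+1=6, 9+1=10, 14+1=15 -> [3, 6, 10, 15]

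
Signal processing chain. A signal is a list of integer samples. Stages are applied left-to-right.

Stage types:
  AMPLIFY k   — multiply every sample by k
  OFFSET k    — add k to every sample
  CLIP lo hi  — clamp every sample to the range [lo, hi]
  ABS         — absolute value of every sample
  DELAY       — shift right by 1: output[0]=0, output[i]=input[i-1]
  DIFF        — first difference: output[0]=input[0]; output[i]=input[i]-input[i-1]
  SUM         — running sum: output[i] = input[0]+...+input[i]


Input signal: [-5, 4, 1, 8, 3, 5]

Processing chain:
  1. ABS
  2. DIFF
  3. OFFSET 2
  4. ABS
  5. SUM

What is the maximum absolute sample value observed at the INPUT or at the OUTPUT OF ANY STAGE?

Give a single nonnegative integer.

Input: [-5, 4, 1, 8, 3, 5] (max |s|=8)
Stage 1 (ABS): |-5|=5, |4|=4, |1|=1, |8|=8, |3|=3, |5|=5 -> [5, 4, 1, 8, 3, 5] (max |s|=8)
Stage 2 (DIFF): s[0]=5, 4-5=-1, 1-4=-3, 8-1=7, 3-8=-5, 5-3=2 -> [5, -1, -3, 7, -5, 2] (max |s|=7)
Stage 3 (OFFSET 2): 5+2=7, -1+2=1, -3+2=-1, 7+2=9, -5+2=-3, 2+2=4 -> [7, 1, -1, 9, -3, 4] (max |s|=9)
Stage 4 (ABS): |7|=7, |1|=1, |-1|=1, |9|=9, |-3|=3, |4|=4 -> [7, 1, 1, 9, 3, 4] (max |s|=9)
Stage 5 (SUM): sum[0..0]=7, sum[0..1]=8, sum[0..2]=9, sum[0..3]=18, sum[0..4]=21, sum[0..5]=25 -> [7, 8, 9, 18, 21, 25] (max |s|=25)
Overall max amplitude: 25

Answer: 25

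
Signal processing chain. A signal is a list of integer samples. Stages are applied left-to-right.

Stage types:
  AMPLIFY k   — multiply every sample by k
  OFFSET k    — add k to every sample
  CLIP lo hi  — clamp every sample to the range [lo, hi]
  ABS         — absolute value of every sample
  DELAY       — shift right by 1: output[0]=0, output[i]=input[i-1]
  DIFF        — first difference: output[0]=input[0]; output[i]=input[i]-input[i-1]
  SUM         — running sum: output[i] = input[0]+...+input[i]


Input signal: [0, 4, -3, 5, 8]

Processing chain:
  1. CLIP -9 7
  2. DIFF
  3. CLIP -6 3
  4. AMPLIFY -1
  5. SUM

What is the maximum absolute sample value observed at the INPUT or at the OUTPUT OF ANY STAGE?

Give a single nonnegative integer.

Input: [0, 4, -3, 5, 8] (max |s|=8)
Stage 1 (CLIP -9 7): clip(0,-9,7)=0, clip(4,-9,7)=4, clip(-3,-9,7)=-3, clip(5,-9,7)=5, clip(8,-9,7)=7 -> [0, 4, -3, 5, 7] (max |s|=7)
Stage 2 (DIFF): s[0]=0, 4-0=4, -3-4=-7, 5--3=8, 7-5=2 -> [0, 4, -7, 8, 2] (max |s|=8)
Stage 3 (CLIP -6 3): clip(0,-6,3)=0, clip(4,-6,3)=3, clip(-7,-6,3)=-6, clip(8,-6,3)=3, clip(2,-6,3)=2 -> [0, 3, -6, 3, 2] (max |s|=6)
Stage 4 (AMPLIFY -1): 0*-1=0, 3*-1=-3, -6*-1=6, 3*-1=-3, 2*-1=-2 -> [0, -3, 6, -3, -2] (max |s|=6)
Stage 5 (SUM): sum[0..0]=0, sum[0..1]=-3, sum[0..2]=3, sum[0..3]=0, sum[0..4]=-2 -> [0, -3, 3, 0, -2] (max |s|=3)
Overall max amplitude: 8

Answer: 8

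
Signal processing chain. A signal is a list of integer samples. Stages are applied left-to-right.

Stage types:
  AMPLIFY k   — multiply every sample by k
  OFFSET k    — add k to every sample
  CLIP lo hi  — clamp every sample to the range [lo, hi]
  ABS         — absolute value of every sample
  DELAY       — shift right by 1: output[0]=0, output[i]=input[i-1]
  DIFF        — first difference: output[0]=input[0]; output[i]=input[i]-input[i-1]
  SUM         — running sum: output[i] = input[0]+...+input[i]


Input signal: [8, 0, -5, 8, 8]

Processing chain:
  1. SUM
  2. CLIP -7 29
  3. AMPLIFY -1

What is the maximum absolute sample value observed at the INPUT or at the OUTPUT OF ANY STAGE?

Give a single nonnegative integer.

Answer: 19

Derivation:
Input: [8, 0, -5, 8, 8] (max |s|=8)
Stage 1 (SUM): sum[0..0]=8, sum[0..1]=8, sum[0..2]=3, sum[0..3]=11, sum[0..4]=19 -> [8, 8, 3, 11, 19] (max |s|=19)
Stage 2 (CLIP -7 29): clip(8,-7,29)=8, clip(8,-7,29)=8, clip(3,-7,29)=3, clip(11,-7,29)=11, clip(19,-7,29)=19 -> [8, 8, 3, 11, 19] (max |s|=19)
Stage 3 (AMPLIFY -1): 8*-1=-8, 8*-1=-8, 3*-1=-3, 11*-1=-11, 19*-1=-19 -> [-8, -8, -3, -11, -19] (max |s|=19)
Overall max amplitude: 19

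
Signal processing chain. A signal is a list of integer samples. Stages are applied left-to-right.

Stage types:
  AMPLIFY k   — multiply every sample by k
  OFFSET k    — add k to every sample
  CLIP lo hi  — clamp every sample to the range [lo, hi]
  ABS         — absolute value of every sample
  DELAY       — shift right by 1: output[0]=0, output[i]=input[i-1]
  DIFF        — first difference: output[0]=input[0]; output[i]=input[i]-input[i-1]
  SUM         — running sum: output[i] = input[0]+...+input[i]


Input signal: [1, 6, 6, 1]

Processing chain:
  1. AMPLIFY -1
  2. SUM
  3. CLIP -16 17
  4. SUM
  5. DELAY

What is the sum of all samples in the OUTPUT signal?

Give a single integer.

Input: [1, 6, 6, 1]
Stage 1 (AMPLIFY -1): 1*-1=-1, 6*-1=-6, 6*-1=-6, 1*-1=-1 -> [-1, -6, -6, -1]
Stage 2 (SUM): sum[0..0]=-1, sum[0..1]=-7, sum[0..2]=-13, sum[0..3]=-14 -> [-1, -7, -13, -14]
Stage 3 (CLIP -16 17): clip(-1,-16,17)=-1, clip(-7,-16,17)=-7, clip(-13,-16,17)=-13, clip(-14,-16,17)=-14 -> [-1, -7, -13, -14]
Stage 4 (SUM): sum[0..0]=-1, sum[0..1]=-8, sum[0..2]=-21, sum[0..3]=-35 -> [-1, -8, -21, -35]
Stage 5 (DELAY): [0, -1, -8, -21] = [0, -1, -8, -21] -> [0, -1, -8, -21]
Output sum: -30

Answer: -30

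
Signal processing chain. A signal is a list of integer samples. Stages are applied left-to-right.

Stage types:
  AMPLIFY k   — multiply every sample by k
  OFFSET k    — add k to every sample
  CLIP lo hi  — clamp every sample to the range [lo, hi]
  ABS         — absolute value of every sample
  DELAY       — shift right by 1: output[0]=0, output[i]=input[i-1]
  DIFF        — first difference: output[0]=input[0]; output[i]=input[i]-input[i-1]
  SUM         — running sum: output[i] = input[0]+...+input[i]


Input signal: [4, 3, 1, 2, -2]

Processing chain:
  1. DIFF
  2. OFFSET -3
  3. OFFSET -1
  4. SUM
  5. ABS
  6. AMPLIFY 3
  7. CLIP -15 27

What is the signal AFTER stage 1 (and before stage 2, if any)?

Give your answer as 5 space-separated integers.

Input: [4, 3, 1, 2, -2]
Stage 1 (DIFF): s[0]=4, 3-4=-1, 1-3=-2, 2-1=1, -2-2=-4 -> [4, -1, -2, 1, -4]

Answer: 4 -1 -2 1 -4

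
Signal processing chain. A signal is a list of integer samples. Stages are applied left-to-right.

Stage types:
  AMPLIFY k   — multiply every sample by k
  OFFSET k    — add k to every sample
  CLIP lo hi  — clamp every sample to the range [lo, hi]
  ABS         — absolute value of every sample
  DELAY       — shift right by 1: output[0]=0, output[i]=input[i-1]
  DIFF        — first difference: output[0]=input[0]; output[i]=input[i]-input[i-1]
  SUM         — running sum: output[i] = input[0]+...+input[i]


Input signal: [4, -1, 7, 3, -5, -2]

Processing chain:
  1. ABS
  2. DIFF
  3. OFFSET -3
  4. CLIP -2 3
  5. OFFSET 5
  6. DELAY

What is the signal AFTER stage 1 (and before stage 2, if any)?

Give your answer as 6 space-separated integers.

Input: [4, -1, 7, 3, -5, -2]
Stage 1 (ABS): |4|=4, |-1|=1, |7|=7, |3|=3, |-5|=5, |-2|=2 -> [4, 1, 7, 3, 5, 2]

Answer: 4 1 7 3 5 2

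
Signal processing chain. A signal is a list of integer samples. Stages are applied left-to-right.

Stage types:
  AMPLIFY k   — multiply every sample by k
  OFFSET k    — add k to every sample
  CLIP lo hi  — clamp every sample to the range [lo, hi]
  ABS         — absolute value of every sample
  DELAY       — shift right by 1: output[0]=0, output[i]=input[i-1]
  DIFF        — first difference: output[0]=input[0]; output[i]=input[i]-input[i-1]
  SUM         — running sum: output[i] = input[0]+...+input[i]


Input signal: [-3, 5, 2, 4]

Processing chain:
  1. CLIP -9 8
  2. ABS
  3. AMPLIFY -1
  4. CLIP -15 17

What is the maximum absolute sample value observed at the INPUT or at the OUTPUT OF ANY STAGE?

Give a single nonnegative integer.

Answer: 5

Derivation:
Input: [-3, 5, 2, 4] (max |s|=5)
Stage 1 (CLIP -9 8): clip(-3,-9,8)=-3, clip(5,-9,8)=5, clip(2,-9,8)=2, clip(4,-9,8)=4 -> [-3, 5, 2, 4] (max |s|=5)
Stage 2 (ABS): |-3|=3, |5|=5, |2|=2, |4|=4 -> [3, 5, 2, 4] (max |s|=5)
Stage 3 (AMPLIFY -1): 3*-1=-3, 5*-1=-5, 2*-1=-2, 4*-1=-4 -> [-3, -5, -2, -4] (max |s|=5)
Stage 4 (CLIP -15 17): clip(-3,-15,17)=-3, clip(-5,-15,17)=-5, clip(-2,-15,17)=-2, clip(-4,-15,17)=-4 -> [-3, -5, -2, -4] (max |s|=5)
Overall max amplitude: 5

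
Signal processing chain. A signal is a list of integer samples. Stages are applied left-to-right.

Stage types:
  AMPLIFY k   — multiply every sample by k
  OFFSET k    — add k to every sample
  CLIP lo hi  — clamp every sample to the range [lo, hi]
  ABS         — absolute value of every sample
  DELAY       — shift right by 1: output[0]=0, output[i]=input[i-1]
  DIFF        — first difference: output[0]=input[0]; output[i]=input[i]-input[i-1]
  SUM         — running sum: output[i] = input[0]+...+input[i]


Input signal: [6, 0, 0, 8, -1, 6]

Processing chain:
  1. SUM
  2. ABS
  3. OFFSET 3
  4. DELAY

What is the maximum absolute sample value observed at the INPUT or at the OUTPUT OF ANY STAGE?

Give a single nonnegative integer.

Answer: 22

Derivation:
Input: [6, 0, 0, 8, -1, 6] (max |s|=8)
Stage 1 (SUM): sum[0..0]=6, sum[0..1]=6, sum[0..2]=6, sum[0..3]=14, sum[0..4]=13, sum[0..5]=19 -> [6, 6, 6, 14, 13, 19] (max |s|=19)
Stage 2 (ABS): |6|=6, |6|=6, |6|=6, |14|=14, |13|=13, |19|=19 -> [6, 6, 6, 14, 13, 19] (max |s|=19)
Stage 3 (OFFSET 3): 6+3=9, 6+3=9, 6+3=9, 14+3=17, 13+3=16, 19+3=22 -> [9, 9, 9, 17, 16, 22] (max |s|=22)
Stage 4 (DELAY): [0, 9, 9, 9, 17, 16] = [0, 9, 9, 9, 17, 16] -> [0, 9, 9, 9, 17, 16] (max |s|=17)
Overall max amplitude: 22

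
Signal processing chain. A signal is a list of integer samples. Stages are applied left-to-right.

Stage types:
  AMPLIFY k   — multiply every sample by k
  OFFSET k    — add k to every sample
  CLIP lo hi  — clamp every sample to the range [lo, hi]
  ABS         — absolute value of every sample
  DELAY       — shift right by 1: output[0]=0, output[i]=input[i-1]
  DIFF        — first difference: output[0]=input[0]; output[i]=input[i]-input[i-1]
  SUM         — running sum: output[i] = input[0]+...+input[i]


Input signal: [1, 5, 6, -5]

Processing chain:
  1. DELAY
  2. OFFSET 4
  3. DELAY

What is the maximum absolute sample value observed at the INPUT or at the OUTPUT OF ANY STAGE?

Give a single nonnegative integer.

Input: [1, 5, 6, -5] (max |s|=6)
Stage 1 (DELAY): [0, 1, 5, 6] = [0, 1, 5, 6] -> [0, 1, 5, 6] (max |s|=6)
Stage 2 (OFFSET 4): 0+4=4, 1+4=5, 5+4=9, 6+4=10 -> [4, 5, 9, 10] (max |s|=10)
Stage 3 (DELAY): [0, 4, 5, 9] = [0, 4, 5, 9] -> [0, 4, 5, 9] (max |s|=9)
Overall max amplitude: 10

Answer: 10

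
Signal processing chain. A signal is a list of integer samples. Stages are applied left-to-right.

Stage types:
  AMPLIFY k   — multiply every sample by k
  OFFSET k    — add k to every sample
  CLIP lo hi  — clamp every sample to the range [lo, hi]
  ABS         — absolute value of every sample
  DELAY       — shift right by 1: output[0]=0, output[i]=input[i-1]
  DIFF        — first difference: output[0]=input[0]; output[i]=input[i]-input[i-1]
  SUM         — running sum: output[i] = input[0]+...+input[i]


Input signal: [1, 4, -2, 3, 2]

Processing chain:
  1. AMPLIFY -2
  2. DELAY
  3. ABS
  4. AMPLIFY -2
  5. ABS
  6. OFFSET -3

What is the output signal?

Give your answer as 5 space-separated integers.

Input: [1, 4, -2, 3, 2]
Stage 1 (AMPLIFY -2): 1*-2=-2, 4*-2=-8, -2*-2=4, 3*-2=-6, 2*-2=-4 -> [-2, -8, 4, -6, -4]
Stage 2 (DELAY): [0, -2, -8, 4, -6] = [0, -2, -8, 4, -6] -> [0, -2, -8, 4, -6]
Stage 3 (ABS): |0|=0, |-2|=2, |-8|=8, |4|=4, |-6|=6 -> [0, 2, 8, 4, 6]
Stage 4 (AMPLIFY -2): 0*-2=0, 2*-2=-4, 8*-2=-16, 4*-2=-8, 6*-2=-12 -> [0, -4, -16, -8, -12]
Stage 5 (ABS): |0|=0, |-4|=4, |-16|=16, |-8|=8, |-12|=12 -> [0, 4, 16, 8, 12]
Stage 6 (OFFSET -3): 0+-3=-3, 4+-3=1, 16+-3=13, 8+-3=5, 12+-3=9 -> [-3, 1, 13, 5, 9]

Answer: -3 1 13 5 9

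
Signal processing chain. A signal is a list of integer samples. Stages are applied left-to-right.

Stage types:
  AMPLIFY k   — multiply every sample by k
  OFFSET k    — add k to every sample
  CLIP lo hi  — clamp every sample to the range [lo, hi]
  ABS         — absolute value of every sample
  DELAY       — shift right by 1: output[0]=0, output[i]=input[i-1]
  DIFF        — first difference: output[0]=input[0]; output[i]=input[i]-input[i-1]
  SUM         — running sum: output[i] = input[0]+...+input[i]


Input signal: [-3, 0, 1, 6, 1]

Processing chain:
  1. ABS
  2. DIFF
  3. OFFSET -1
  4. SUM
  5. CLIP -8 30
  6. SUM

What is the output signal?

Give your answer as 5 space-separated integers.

Answer: 2 0 -2 0 -4

Derivation:
Input: [-3, 0, 1, 6, 1]
Stage 1 (ABS): |-3|=3, |0|=0, |1|=1, |6|=6, |1|=1 -> [3, 0, 1, 6, 1]
Stage 2 (DIFF): s[0]=3, 0-3=-3, 1-0=1, 6-1=5, 1-6=-5 -> [3, -3, 1, 5, -5]
Stage 3 (OFFSET -1): 3+-1=2, -3+-1=-4, 1+-1=0, 5+-1=4, -5+-1=-6 -> [2, -4, 0, 4, -6]
Stage 4 (SUM): sum[0..0]=2, sum[0..1]=-2, sum[0..2]=-2, sum[0..3]=2, sum[0..4]=-4 -> [2, -2, -2, 2, -4]
Stage 5 (CLIP -8 30): clip(2,-8,30)=2, clip(-2,-8,30)=-2, clip(-2,-8,30)=-2, clip(2,-8,30)=2, clip(-4,-8,30)=-4 -> [2, -2, -2, 2, -4]
Stage 6 (SUM): sum[0..0]=2, sum[0..1]=0, sum[0..2]=-2, sum[0..3]=0, sum[0..4]=-4 -> [2, 0, -2, 0, -4]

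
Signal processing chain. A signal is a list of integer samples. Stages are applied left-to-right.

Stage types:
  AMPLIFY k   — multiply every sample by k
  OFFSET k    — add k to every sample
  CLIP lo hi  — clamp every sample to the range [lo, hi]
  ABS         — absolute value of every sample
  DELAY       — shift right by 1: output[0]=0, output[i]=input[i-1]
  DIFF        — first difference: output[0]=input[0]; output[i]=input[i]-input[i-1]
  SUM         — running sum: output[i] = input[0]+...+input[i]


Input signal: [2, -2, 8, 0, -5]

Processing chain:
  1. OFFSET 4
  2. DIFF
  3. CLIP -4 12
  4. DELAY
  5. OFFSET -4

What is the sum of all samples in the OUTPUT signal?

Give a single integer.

Input: [2, -2, 8, 0, -5]
Stage 1 (OFFSET 4): 2+4=6, -2+4=2, 8+4=12, 0+4=4, -5+4=-1 -> [6, 2, 12, 4, -1]
Stage 2 (DIFF): s[0]=6, 2-6=-4, 12-2=10, 4-12=-8, -1-4=-5 -> [6, -4, 10, -8, -5]
Stage 3 (CLIP -4 12): clip(6,-4,12)=6, clip(-4,-4,12)=-4, clip(10,-4,12)=10, clip(-8,-4,12)=-4, clip(-5,-4,12)=-4 -> [6, -4, 10, -4, -4]
Stage 4 (DELAY): [0, 6, -4, 10, -4] = [0, 6, -4, 10, -4] -> [0, 6, -4, 10, -4]
Stage 5 (OFFSET -4): 0+-4=-4, 6+-4=2, -4+-4=-8, 10+-4=6, -4+-4=-8 -> [-4, 2, -8, 6, -8]
Output sum: -12

Answer: -12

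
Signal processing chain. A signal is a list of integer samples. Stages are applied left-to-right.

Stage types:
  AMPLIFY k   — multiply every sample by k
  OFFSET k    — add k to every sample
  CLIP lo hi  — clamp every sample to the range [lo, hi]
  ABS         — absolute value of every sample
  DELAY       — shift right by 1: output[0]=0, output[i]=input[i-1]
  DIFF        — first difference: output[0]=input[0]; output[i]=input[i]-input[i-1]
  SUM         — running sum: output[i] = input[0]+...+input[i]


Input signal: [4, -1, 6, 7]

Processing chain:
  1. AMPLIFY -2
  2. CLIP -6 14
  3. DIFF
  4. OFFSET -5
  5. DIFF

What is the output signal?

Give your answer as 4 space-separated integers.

Input: [4, -1, 6, 7]
Stage 1 (AMPLIFY -2): 4*-2=-8, -1*-2=2, 6*-2=-12, 7*-2=-14 -> [-8, 2, -12, -14]
Stage 2 (CLIP -6 14): clip(-8,-6,14)=-6, clip(2,-6,14)=2, clip(-12,-6,14)=-6, clip(-14,-6,14)=-6 -> [-6, 2, -6, -6]
Stage 3 (DIFF): s[0]=-6, 2--6=8, -6-2=-8, -6--6=0 -> [-6, 8, -8, 0]
Stage 4 (OFFSET -5): -6+-5=-11, 8+-5=3, -8+-5=-13, 0+-5=-5 -> [-11, 3, -13, -5]
Stage 5 (DIFF): s[0]=-11, 3--11=14, -13-3=-16, -5--13=8 -> [-11, 14, -16, 8]

Answer: -11 14 -16 8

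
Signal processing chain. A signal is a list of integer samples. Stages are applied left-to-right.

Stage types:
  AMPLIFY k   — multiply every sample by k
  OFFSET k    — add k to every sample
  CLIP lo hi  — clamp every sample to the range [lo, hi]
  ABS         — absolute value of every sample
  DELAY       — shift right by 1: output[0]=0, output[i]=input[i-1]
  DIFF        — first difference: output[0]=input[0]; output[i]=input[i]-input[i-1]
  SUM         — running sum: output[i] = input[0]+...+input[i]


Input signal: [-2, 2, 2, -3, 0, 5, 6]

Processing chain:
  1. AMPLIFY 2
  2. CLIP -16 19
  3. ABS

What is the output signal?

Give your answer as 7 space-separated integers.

Input: [-2, 2, 2, -3, 0, 5, 6]
Stage 1 (AMPLIFY 2): -2*2=-4, 2*2=4, 2*2=4, -3*2=-6, 0*2=0, 5*2=10, 6*2=12 -> [-4, 4, 4, -6, 0, 10, 12]
Stage 2 (CLIP -16 19): clip(-4,-16,19)=-4, clip(4,-16,19)=4, clip(4,-16,19)=4, clip(-6,-16,19)=-6, clip(0,-16,19)=0, clip(10,-16,19)=10, clip(12,-16,19)=12 -> [-4, 4, 4, -6, 0, 10, 12]
Stage 3 (ABS): |-4|=4, |4|=4, |4|=4, |-6|=6, |0|=0, |10|=10, |12|=12 -> [4, 4, 4, 6, 0, 10, 12]

Answer: 4 4 4 6 0 10 12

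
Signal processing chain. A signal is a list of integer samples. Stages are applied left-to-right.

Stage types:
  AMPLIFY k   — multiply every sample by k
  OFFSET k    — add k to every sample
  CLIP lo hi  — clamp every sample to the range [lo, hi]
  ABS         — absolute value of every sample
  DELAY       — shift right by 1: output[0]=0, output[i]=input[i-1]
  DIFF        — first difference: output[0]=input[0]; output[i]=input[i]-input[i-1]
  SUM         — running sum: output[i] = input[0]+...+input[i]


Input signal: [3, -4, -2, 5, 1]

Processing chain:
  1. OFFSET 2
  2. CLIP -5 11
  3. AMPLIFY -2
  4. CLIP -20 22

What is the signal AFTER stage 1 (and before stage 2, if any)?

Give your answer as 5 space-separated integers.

Answer: 5 -2 0 7 3

Derivation:
Input: [3, -4, -2, 5, 1]
Stage 1 (OFFSET 2): 3+2=5, -4+2=-2, -2+2=0, 5+2=7, 1+2=3 -> [5, -2, 0, 7, 3]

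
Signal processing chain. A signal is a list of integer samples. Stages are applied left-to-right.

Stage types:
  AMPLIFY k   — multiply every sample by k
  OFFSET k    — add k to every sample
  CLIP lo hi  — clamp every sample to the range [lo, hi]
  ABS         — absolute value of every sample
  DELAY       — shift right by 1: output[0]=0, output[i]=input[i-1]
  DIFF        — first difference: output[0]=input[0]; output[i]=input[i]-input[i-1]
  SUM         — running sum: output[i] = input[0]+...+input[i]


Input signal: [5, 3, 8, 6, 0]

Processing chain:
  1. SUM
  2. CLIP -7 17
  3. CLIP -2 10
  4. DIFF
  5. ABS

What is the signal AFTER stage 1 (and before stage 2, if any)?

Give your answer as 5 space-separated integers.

Input: [5, 3, 8, 6, 0]
Stage 1 (SUM): sum[0..0]=5, sum[0..1]=8, sum[0..2]=16, sum[0..3]=22, sum[0..4]=22 -> [5, 8, 16, 22, 22]

Answer: 5 8 16 22 22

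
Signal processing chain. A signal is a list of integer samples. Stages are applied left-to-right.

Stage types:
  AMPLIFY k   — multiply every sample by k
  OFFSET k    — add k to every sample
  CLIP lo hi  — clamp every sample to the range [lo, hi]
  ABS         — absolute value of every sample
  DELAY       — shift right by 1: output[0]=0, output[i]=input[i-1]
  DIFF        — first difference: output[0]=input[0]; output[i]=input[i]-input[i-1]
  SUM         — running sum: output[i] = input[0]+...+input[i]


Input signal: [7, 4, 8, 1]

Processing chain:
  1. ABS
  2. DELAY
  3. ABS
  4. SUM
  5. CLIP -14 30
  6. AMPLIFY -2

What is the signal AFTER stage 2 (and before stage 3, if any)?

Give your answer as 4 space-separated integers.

Input: [7, 4, 8, 1]
Stage 1 (ABS): |7|=7, |4|=4, |8|=8, |1|=1 -> [7, 4, 8, 1]
Stage 2 (DELAY): [0, 7, 4, 8] = [0, 7, 4, 8] -> [0, 7, 4, 8]

Answer: 0 7 4 8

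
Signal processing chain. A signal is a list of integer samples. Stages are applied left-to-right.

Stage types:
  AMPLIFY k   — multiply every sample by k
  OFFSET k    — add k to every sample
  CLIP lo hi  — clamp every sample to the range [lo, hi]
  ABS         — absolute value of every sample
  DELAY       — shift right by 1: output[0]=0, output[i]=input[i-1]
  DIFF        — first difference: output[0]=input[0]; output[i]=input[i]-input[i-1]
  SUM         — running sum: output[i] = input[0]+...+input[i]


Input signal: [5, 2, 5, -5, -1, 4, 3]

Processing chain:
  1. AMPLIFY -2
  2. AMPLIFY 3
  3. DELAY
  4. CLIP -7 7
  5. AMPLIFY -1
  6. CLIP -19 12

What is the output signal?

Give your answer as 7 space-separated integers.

Input: [5, 2, 5, -5, -1, 4, 3]
Stage 1 (AMPLIFY -2): 5*-2=-10, 2*-2=-4, 5*-2=-10, -5*-2=10, -1*-2=2, 4*-2=-8, 3*-2=-6 -> [-10, -4, -10, 10, 2, -8, -6]
Stage 2 (AMPLIFY 3): -10*3=-30, -4*3=-12, -10*3=-30, 10*3=30, 2*3=6, -8*3=-24, -6*3=-18 -> [-30, -12, -30, 30, 6, -24, -18]
Stage 3 (DELAY): [0, -30, -12, -30, 30, 6, -24] = [0, -30, -12, -30, 30, 6, -24] -> [0, -30, -12, -30, 30, 6, -24]
Stage 4 (CLIP -7 7): clip(0,-7,7)=0, clip(-30,-7,7)=-7, clip(-12,-7,7)=-7, clip(-30,-7,7)=-7, clip(30,-7,7)=7, clip(6,-7,7)=6, clip(-24,-7,7)=-7 -> [0, -7, -7, -7, 7, 6, -7]
Stage 5 (AMPLIFY -1): 0*-1=0, -7*-1=7, -7*-1=7, -7*-1=7, 7*-1=-7, 6*-1=-6, -7*-1=7 -> [0, 7, 7, 7, -7, -6, 7]
Stage 6 (CLIP -19 12): clip(0,-19,12)=0, clip(7,-19,12)=7, clip(7,-19,12)=7, clip(7,-19,12)=7, clip(-7,-19,12)=-7, clip(-6,-19,12)=-6, clip(7,-19,12)=7 -> [0, 7, 7, 7, -7, -6, 7]

Answer: 0 7 7 7 -7 -6 7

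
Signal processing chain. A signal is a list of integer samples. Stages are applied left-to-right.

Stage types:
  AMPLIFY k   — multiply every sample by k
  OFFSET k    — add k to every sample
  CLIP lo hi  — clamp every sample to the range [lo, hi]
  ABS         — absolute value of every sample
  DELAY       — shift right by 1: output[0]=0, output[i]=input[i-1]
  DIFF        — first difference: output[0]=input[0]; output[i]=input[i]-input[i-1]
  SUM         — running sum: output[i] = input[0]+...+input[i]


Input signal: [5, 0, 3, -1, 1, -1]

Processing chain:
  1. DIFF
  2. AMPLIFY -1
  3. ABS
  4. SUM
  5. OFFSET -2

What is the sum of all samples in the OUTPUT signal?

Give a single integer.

Input: [5, 0, 3, -1, 1, -1]
Stage 1 (DIFF): s[0]=5, 0-5=-5, 3-0=3, -1-3=-4, 1--1=2, -1-1=-2 -> [5, -5, 3, -4, 2, -2]
Stage 2 (AMPLIFY -1): 5*-1=-5, -5*-1=5, 3*-1=-3, -4*-1=4, 2*-1=-2, -2*-1=2 -> [-5, 5, -3, 4, -2, 2]
Stage 3 (ABS): |-5|=5, |5|=5, |-3|=3, |4|=4, |-2|=2, |2|=2 -> [5, 5, 3, 4, 2, 2]
Stage 4 (SUM): sum[0..0]=5, sum[0..1]=10, sum[0..2]=13, sum[0..3]=17, sum[0..4]=19, sum[0..5]=21 -> [5, 10, 13, 17, 19, 21]
Stage 5 (OFFSET -2): 5+-2=3, 10+-2=8, 13+-2=11, 17+-2=15, 19+-2=17, 21+-2=19 -> [3, 8, 11, 15, 17, 19]
Output sum: 73

Answer: 73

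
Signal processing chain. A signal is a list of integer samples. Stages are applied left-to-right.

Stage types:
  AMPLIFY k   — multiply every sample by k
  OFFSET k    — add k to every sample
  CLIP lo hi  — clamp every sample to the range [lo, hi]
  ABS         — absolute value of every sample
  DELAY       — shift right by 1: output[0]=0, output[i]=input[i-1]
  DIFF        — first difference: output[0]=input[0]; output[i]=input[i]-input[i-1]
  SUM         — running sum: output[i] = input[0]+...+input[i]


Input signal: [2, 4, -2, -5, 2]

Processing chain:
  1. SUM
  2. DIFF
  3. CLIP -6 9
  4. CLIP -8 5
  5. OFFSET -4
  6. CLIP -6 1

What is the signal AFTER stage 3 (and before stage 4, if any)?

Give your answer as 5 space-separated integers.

Answer: 2 4 -2 -5 2

Derivation:
Input: [2, 4, -2, -5, 2]
Stage 1 (SUM): sum[0..0]=2, sum[0..1]=6, sum[0..2]=4, sum[0..3]=-1, sum[0..4]=1 -> [2, 6, 4, -1, 1]
Stage 2 (DIFF): s[0]=2, 6-2=4, 4-6=-2, -1-4=-5, 1--1=2 -> [2, 4, -2, -5, 2]
Stage 3 (CLIP -6 9): clip(2,-6,9)=2, clip(4,-6,9)=4, clip(-2,-6,9)=-2, clip(-5,-6,9)=-5, clip(2,-6,9)=2 -> [2, 4, -2, -5, 2]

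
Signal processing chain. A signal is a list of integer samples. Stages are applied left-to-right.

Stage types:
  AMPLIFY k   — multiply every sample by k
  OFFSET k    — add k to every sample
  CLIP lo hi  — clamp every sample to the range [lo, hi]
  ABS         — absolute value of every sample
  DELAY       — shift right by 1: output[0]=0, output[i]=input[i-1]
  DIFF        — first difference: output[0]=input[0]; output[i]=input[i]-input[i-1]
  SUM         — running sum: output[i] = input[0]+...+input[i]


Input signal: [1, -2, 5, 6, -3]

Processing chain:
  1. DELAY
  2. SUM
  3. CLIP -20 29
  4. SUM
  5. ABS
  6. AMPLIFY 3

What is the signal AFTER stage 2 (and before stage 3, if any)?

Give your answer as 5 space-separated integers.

Input: [1, -2, 5, 6, -3]
Stage 1 (DELAY): [0, 1, -2, 5, 6] = [0, 1, -2, 5, 6] -> [0, 1, -2, 5, 6]
Stage 2 (SUM): sum[0..0]=0, sum[0..1]=1, sum[0..2]=-1, sum[0..3]=4, sum[0..4]=10 -> [0, 1, -1, 4, 10]

Answer: 0 1 -1 4 10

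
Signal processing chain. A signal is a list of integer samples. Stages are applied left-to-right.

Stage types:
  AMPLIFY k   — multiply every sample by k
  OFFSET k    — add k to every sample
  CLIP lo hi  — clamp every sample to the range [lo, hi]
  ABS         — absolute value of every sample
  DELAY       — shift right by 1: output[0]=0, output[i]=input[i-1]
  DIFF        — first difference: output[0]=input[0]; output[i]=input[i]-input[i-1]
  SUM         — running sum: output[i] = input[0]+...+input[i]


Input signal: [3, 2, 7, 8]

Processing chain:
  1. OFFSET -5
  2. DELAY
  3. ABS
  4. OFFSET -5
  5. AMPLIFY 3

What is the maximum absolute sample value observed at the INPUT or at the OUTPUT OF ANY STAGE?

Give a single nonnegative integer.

Answer: 15

Derivation:
Input: [3, 2, 7, 8] (max |s|=8)
Stage 1 (OFFSET -5): 3+-5=-2, 2+-5=-3, 7+-5=2, 8+-5=3 -> [-2, -3, 2, 3] (max |s|=3)
Stage 2 (DELAY): [0, -2, -3, 2] = [0, -2, -3, 2] -> [0, -2, -3, 2] (max |s|=3)
Stage 3 (ABS): |0|=0, |-2|=2, |-3|=3, |2|=2 -> [0, 2, 3, 2] (max |s|=3)
Stage 4 (OFFSET -5): 0+-5=-5, 2+-5=-3, 3+-5=-2, 2+-5=-3 -> [-5, -3, -2, -3] (max |s|=5)
Stage 5 (AMPLIFY 3): -5*3=-15, -3*3=-9, -2*3=-6, -3*3=-9 -> [-15, -9, -6, -9] (max |s|=15)
Overall max amplitude: 15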